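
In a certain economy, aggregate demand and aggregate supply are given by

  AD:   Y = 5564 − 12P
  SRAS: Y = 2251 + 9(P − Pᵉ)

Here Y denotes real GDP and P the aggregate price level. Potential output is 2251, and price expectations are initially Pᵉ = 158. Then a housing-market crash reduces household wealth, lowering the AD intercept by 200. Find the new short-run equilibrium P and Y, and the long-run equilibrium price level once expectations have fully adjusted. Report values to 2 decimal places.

Short run: P = 215.95, Y = 2772.57. Long run: P = 259.42.

AD shifts left: new AD is Y = 5364 − 12P. With Pᵉ = 158, SRAS is Y = 829 + 9P.
Short run: 5364 − 12P = 829 + 9P gives 4535 = 21P, so P = 215.95 and Y = 5364 − 12P = 2772.57.
Y = 2772.57 is above potential 2251; expectations adjust and SRAS shifts left until Y = 2251.
Long run: on the new AD curve, 2251 = 5364 − 12P gives P = 259.42.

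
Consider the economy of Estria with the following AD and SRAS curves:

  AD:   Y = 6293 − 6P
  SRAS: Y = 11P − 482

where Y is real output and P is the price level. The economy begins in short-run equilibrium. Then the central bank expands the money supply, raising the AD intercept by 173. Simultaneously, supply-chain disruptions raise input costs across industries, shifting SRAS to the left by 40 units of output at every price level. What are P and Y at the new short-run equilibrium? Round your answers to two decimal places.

P = 411.06, Y = 3999.65

After both shocks: AD is Y = 6466 − 6P and SRAS is Y = 11P − 522.
Setting them equal: 6988 = 17P, so P = 411.06.
Substituting into AD, Y = 3999.65.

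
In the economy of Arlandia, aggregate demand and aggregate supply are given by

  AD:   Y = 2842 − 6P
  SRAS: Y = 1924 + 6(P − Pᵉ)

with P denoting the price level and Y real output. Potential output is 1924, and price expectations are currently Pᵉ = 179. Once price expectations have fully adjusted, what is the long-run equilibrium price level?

Long-run P = 153

Short run: with Pᵉ = 179, SRAS is Y = 850 + 6P. Setting AD = SRAS gives 1992 = 12P, so P = 166 and Y = 2842 − 6·166 = 1846.
Output 1846 is below potential 1924, so over time expected prices fall and SRAS shifts right until Y returns to 1924.
Long run: Y = 1924 on the AD curve gives 1924 = 2842 − 6P, so P = 153.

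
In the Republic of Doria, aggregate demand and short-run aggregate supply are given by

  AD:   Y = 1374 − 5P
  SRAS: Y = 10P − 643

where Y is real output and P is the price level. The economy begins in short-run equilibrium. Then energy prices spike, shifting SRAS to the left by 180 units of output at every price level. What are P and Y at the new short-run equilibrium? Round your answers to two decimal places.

P = 146.47, Y = 641.67

This is a negative supply shock: SRAS shifts left.
New SRAS: Y = 10P − 823.
Set AD = SRAS: 1374 − 5P = 10P − 823, so 2197 = 15P and P = 146.47.
Substituting into AD, Y = 641.67.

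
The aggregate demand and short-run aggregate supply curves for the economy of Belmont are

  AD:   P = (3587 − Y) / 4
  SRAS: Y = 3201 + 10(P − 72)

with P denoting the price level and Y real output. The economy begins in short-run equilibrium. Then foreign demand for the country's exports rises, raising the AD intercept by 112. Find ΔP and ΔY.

This is a positive demand shock: AD shifts right.
New AD: Y = 3699 − 4P.
SRAS can be written Y = 2481 + 10P.
Set AD = SRAS: 3699 − 4P = 2481 + 10P, so 1218 = 14P and P = 87.
Y = 3699 − 4·87 = 3351.
Initially P = 79, Y = 3271, so ΔP = +8 and ΔY = +80.

ΔP = +8, ΔY = +80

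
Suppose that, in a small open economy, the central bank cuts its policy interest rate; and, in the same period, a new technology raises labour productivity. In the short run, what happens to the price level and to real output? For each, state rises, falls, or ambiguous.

The first event is a positive demand shock: AD shifts right, which by itself pushes P up and Y up.
The second is a favourable supply shock: SRAS shifts right, which by itself pushes P down and Y up.
The two shocks push P in opposite directions, so the effect on P is ambiguous. Both shocks push Y up, so Y rises.

Price level: ambiguous; output: rises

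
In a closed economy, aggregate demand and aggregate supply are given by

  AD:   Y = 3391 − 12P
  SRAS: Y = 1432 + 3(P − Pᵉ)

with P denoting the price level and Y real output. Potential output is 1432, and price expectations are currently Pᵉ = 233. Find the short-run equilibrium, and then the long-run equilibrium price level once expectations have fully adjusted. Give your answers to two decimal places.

Short run: P = 177.20, Y = 1264.60. Long run: P = 163.25.

Short run: with Pᵉ = 233, SRAS is Y = 733 + 3P. Setting AD = SRAS gives 2658 = 15P, so P = 177.20 and Y = 3391 − 12P = 1264.60.
Output 1264.60 is below potential 1432, so over time expected prices fall and SRAS shifts right until Y returns to 1432.
Long run: Y = 1432 on the AD curve gives 1432 = 3391 − 12P, so P = 163.25.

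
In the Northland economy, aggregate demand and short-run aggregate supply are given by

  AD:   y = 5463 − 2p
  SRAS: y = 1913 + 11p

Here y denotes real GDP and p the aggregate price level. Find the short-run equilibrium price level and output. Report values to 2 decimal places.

Set AD = SRAS: 5463 − 2p = 1913 + 11p, so 3550 = 13p and p = 273.08.
Substituting into AD, y = 5463 − 2p = 4916.85.

p = 273.08, y = 4916.85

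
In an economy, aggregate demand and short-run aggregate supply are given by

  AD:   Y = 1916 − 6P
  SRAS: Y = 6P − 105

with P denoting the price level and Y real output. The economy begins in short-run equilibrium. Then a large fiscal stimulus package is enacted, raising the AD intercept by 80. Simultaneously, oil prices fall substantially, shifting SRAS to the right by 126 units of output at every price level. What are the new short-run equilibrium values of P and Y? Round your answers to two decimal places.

P = 164.58, Y = 1008.50

After both shocks: AD is Y = 1996 − 6P and SRAS is Y = 21 + 6P.
Setting them equal: 1975 = 12P, so P = 164.58.
Substituting into AD, Y = 1008.50.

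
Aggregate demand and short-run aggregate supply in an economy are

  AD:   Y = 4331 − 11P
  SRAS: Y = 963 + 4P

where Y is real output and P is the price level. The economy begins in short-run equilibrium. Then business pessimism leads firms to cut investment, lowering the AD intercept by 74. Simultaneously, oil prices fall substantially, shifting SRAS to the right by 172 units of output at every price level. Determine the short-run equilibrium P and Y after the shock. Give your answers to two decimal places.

P = 208.13, Y = 1967.53

After both shocks: AD is Y = 4257 − 11P and SRAS is Y = 1135 + 4P.
Setting them equal: 3122 = 15P, so P = 208.13.
Substituting into AD, Y = 1967.53.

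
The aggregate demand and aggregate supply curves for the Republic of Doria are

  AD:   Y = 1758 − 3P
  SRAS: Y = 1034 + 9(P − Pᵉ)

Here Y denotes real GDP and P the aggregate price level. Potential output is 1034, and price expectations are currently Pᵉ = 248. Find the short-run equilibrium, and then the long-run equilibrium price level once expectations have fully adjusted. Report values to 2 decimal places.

Short run: P = 246.33, Y = 1019.00. Long run: P = 241.33.

Short run: with Pᵉ = 248, SRAS is Y = 9P − 1198. Setting AD = SRAS gives 2956 = 12P, so P = 246.33 and Y = 1758 − 3P = 1019.00.
Output 1019.00 is below potential 1034, so over time expected prices fall and SRAS shifts right until Y returns to 1034.
Long run: Y = 1034 on the AD curve gives 1034 = 1758 − 3P, so P = 241.33.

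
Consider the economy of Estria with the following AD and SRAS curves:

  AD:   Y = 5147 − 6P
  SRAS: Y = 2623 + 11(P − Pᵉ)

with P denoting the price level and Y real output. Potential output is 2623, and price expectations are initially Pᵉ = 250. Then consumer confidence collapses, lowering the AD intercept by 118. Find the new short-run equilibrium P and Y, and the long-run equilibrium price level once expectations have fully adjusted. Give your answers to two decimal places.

AD shifts left: new AD is Y = 5029 − 6P. With Pᵉ = 250, SRAS is Y = 11P − 127.
Short run: 5029 − 6P = 11P − 127 gives 5156 = 17P, so P = 303.29 and Y = 5029 − 6P = 3209.24.
Y = 3209.24 is above potential 2623; expectations adjust and SRAS shifts left until Y = 2623.
Long run: on the new AD curve, 2623 = 5029 − 6P gives P = 401.00.

Short run: P = 303.29, Y = 3209.24. Long run: P = 401.00.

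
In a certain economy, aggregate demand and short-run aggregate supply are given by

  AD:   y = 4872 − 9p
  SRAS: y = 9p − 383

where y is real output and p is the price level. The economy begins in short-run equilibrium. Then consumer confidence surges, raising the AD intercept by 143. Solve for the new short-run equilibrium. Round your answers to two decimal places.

This is a positive demand shock: AD shifts right.
New AD: y = 5015 − 9p.
Set AD = SRAS: 5015 − 9p = 9p − 383, so 5398 = 18p and p = 299.89.
Substituting into AD, y = 2316.00.

p = 299.89, y = 2316.00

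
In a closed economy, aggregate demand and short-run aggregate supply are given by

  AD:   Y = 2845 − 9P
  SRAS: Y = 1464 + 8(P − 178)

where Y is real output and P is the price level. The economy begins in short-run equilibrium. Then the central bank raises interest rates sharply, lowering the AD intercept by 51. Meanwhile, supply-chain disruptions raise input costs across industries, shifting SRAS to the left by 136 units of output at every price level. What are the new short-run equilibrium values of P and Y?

P = 170, Y = 1264

After both shocks: AD is Y = 2794 − 9P and SRAS is Y = 8P − 96.
Setting them equal: 2890 = 17P, so P = 170.
Y = 2794 − 9·170 = 1264.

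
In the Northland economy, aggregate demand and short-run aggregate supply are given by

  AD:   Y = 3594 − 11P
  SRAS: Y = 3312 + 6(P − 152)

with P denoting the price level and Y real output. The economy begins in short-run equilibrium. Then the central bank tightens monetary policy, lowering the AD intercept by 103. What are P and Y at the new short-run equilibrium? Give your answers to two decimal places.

P = 64.18, Y = 2785.06

This is a negative demand shock: AD shifts left.
New AD: Y = 3491 − 11P.
SRAS can be written Y = 2400 + 6P.
Set AD = SRAS: 3491 − 11P = 2400 + 6P, so 1091 = 17P and P = 64.18.
Substituting into AD, Y = 2785.06.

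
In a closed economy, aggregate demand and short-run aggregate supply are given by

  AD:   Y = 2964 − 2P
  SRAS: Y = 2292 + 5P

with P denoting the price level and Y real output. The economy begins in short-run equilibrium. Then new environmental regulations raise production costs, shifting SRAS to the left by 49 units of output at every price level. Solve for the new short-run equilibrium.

P = 103, Y = 2758

This is a negative supply shock: SRAS shifts left.
New SRAS: Y = 2243 + 5P.
Set AD = SRAS: 2964 − 2P = 2243 + 5P, so 721 = 7P and P = 103.
Y = 2964 − 2·103 = 2758.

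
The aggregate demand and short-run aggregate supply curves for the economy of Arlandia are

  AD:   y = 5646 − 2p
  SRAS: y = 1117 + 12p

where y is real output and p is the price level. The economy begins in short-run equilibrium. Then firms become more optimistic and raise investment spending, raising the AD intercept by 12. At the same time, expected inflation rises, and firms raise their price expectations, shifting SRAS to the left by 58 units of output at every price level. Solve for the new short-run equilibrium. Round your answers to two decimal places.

After both shocks: AD is y = 5658 − 2p and SRAS is y = 1059 + 12p.
Setting them equal: 4599 = 14p, so p = 328.50.
Substituting into AD, y = 5001.00.

p = 328.50, y = 5001.00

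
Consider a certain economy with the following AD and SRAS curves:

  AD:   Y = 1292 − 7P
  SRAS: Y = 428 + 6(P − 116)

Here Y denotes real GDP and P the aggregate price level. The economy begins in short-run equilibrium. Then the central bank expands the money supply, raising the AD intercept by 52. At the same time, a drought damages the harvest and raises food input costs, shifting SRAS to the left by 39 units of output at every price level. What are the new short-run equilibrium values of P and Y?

After both shocks: AD is Y = 1344 − 7P and SRAS is Y = 6P − 307.
Setting them equal: 1651 = 13P, so P = 127.
Y = 1344 − 7·127 = 455.

P = 127, Y = 455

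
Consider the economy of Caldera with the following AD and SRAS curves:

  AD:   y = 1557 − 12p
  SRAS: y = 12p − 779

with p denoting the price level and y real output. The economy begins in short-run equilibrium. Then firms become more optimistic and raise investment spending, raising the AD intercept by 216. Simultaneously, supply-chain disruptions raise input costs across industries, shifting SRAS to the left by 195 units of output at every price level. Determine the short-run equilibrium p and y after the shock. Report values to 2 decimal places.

After both shocks: AD is y = 1773 − 12p and SRAS is y = 12p − 974.
Setting them equal: 2747 = 24p, so p = 114.46.
Substituting into AD, y = 399.50.

p = 114.46, y = 399.50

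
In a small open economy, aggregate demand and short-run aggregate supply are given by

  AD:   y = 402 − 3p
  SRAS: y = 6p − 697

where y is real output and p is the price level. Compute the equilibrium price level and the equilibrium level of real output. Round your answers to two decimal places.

p = 122.11, y = 35.67

Set AD = SRAS: 402 − 3p = 6p − 697, so 1099 = 9p and p = 122.11.
Substituting into AD, y = 402 − 3p = 35.67.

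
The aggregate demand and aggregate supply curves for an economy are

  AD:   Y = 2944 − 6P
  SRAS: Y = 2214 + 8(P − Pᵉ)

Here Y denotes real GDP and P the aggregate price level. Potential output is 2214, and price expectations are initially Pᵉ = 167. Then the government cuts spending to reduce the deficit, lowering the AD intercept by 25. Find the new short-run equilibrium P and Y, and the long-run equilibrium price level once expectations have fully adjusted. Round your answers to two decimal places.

Short run: P = 145.79, Y = 2044.29. Long run: P = 117.50.

AD shifts left: new AD is Y = 2919 − 6P. With Pᵉ = 167, SRAS is Y = 878 + 8P.
Short run: 2919 − 6P = 878 + 8P gives 2041 = 14P, so P = 145.79 and Y = 2919 − 6P = 2044.29.
Y = 2044.29 is below potential 2214; expectations adjust and SRAS shifts right until Y = 2214.
Long run: on the new AD curve, 2214 = 2919 − 6P gives P = 117.50.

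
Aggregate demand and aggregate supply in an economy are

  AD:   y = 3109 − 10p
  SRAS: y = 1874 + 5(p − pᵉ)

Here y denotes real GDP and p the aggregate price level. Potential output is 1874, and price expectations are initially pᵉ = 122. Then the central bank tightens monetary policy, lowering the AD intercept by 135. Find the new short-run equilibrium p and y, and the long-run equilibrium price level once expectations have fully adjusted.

Short run: p = 114, y = 1834. Long run: p = 110.

AD shifts left: new AD is y = 2974 − 10p. With pᵉ = 122, SRAS is y = 1264 + 5p.
Short run: 2974 − 10p = 1264 + 5p gives 1710 = 15p, so p = 114 and y = 2974 − 10·114 = 1834.
y = 1834 is below potential 1874; expectations adjust and SRAS shifts right until y = 1874.
Long run: on the new AD curve, 1874 = 2974 − 10p gives p = 110.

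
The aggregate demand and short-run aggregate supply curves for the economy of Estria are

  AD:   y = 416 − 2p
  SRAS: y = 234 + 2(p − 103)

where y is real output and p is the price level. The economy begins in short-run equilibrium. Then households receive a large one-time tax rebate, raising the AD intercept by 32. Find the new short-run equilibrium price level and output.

p = 105, y = 238

This is a positive demand shock: AD shifts right.
New AD: y = 448 − 2p.
SRAS can be written y = 28 + 2p.
Set AD = SRAS: 448 − 2p = 28 + 2p, so 420 = 4p and p = 105.
y = 448 − 2·105 = 238.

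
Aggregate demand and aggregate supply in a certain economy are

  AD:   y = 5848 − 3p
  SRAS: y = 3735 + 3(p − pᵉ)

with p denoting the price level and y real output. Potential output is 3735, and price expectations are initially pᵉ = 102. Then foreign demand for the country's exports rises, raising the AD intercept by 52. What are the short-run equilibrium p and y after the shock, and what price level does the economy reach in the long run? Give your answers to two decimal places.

AD shifts right: new AD is y = 5900 − 3p. With pᵉ = 102, SRAS is y = 3429 + 3p.
Short run: 5900 − 3p = 3429 + 3p gives 2471 = 6p, so p = 411.83 and y = 5900 − 3p = 4664.50.
y = 4664.50 is above potential 3735; expectations adjust and SRAS shifts left until y = 3735.
Long run: on the new AD curve, 3735 = 5900 − 3p gives p = 721.67.

Short run: p = 411.83, y = 4664.50. Long run: p = 721.67.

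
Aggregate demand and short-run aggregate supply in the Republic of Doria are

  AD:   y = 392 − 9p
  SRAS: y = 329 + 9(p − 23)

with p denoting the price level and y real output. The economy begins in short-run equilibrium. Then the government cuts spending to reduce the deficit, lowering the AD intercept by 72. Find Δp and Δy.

This is a negative demand shock: AD shifts left.
New AD: y = 320 − 9p.
SRAS can be written y = 122 + 9p.
Set AD = SRAS: 320 − 9p = 122 + 9p, so 198 = 18p and p = 11.
y = 320 − 9·11 = 221.
Initially p = 15, y = 257, so Δp = -4 and Δy = -36.

Δp = -4, Δy = -36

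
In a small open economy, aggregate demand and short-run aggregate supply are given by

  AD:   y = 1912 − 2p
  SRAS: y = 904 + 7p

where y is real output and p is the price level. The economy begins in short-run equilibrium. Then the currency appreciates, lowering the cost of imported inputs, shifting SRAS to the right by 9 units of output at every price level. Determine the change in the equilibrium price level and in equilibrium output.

Δp = -1, Δy = +2

This is a positive supply shock: SRAS shifts right.
New SRAS: y = 913 + 7p.
Set AD = SRAS: 1912 − 2p = 913 + 7p, so 999 = 9p and p = 111.
y = 1912 − 2·111 = 1690.
Initially p = 112, y = 1688, so Δp = -1 and Δy = +2.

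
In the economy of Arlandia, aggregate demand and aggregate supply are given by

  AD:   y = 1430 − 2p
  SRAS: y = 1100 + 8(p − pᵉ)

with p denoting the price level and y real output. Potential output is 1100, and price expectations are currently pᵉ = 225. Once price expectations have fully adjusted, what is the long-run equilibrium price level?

Long-run p = 165

Short run: with pᵉ = 225, SRAS is y = 8p − 700. Setting AD = SRAS gives 2130 = 10p, so p = 213 and y = 1430 − 2·213 = 1004.
Output 1004 is below potential 1100, so over time expected prices fall and SRAS shifts right until y returns to 1100.
Long run: y = 1100 on the AD curve gives 1100 = 1430 − 2p, so p = 165.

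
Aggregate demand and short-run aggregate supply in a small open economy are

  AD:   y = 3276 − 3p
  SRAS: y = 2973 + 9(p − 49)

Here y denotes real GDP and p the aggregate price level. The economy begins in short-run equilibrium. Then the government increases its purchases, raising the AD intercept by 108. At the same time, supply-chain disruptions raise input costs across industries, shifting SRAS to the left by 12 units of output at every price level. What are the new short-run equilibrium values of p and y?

After both shocks: AD is y = 3384 − 3p and SRAS is y = 2520 + 9p.
Setting them equal: 864 = 12p, so p = 72.
y = 3384 − 3·72 = 3168.

p = 72, y = 3168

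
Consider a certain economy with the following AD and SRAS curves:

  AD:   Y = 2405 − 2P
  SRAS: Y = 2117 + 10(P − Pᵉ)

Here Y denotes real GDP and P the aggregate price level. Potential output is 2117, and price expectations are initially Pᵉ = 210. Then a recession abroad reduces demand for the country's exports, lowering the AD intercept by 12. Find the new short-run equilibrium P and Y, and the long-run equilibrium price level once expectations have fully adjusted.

AD shifts left: new AD is Y = 2393 − 2P. With Pᵉ = 210, SRAS is Y = 17 + 10P.
Short run: 2393 − 2P = 17 + 10P gives 2376 = 12P, so P = 198 and Y = 2393 − 2·198 = 1997.
Y = 1997 is below potential 2117; expectations adjust and SRAS shifts right until Y = 2117.
Long run: on the new AD curve, 2117 = 2393 − 2P gives P = 138.

Short run: P = 198, Y = 1997. Long run: P = 138.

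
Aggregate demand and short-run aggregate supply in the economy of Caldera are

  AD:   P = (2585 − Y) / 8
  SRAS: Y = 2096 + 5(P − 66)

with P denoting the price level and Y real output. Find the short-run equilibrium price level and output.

P = 63, Y = 2081

Write SRAS as Y = 2096 + 5P − 330 = 1766 + 5P.
Rearrange AD to Y = 2585 − 8P.
Set AD = SRAS: 2585 − 8P = 1766 + 5P, so 819 = 13P and P = 63.
Then Y = 2585 − 8·63 = 2081.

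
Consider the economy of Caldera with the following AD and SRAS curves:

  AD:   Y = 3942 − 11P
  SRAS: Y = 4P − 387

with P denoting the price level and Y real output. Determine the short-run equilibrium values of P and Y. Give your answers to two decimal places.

Set AD = SRAS: 3942 − 11P = 4P − 387, so 4329 = 15P and P = 288.60.
Substituting into AD, Y = 3942 − 11P = 767.40.

P = 288.60, Y = 767.40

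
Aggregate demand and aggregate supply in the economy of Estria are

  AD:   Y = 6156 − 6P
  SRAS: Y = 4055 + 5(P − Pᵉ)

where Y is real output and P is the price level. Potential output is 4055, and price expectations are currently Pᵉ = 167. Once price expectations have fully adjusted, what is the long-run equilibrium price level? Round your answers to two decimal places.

Short run: with Pᵉ = 167, SRAS is Y = 3220 + 5P. Setting AD = SRAS gives 2936 = 11P, so P = 266.91 and Y = 6156 − 6P = 4554.55.
Output 4554.55 is above potential 4055, so over time expected prices rise and SRAS shifts left until Y returns to 4055.
Long run: Y = 4055 on the AD curve gives 4055 = 6156 − 6P, so P = 350.17.

Long-run P = 350.17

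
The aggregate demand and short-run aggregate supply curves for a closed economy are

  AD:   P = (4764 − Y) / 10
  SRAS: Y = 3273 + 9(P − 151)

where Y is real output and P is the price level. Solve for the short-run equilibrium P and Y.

P = 150, Y = 3264

Write SRAS as Y = 3273 + 9P − 1359 = 1914 + 9P.
Rearrange AD to Y = 4764 − 10P.
Set AD = SRAS: 4764 − 10P = 1914 + 9P, so 2850 = 19P and P = 150.
Then Y = 4764 − 10·150 = 3264.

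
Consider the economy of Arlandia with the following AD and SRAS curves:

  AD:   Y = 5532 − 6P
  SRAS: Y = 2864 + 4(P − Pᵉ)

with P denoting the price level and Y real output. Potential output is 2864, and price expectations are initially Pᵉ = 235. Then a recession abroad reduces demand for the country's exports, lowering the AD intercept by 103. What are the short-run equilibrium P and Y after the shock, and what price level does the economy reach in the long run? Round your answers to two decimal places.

AD shifts left: new AD is Y = 5429 − 6P. With Pᵉ = 235, SRAS is Y = 1924 + 4P.
Short run: 5429 − 6P = 1924 + 4P gives 3505 = 10P, so P = 350.50 and Y = 5429 − 6P = 3326.00.
Y = 3326.00 is above potential 2864; expectations adjust and SRAS shifts left until Y = 2864.
Long run: on the new AD curve, 2864 = 5429 − 6P gives P = 427.50.

Short run: P = 350.50, Y = 3326.00. Long run: P = 427.50.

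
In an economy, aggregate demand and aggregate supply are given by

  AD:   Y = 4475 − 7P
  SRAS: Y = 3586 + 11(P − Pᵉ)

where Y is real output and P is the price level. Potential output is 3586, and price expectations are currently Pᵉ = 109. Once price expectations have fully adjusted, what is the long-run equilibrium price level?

Long-run P = 127

Short run: with Pᵉ = 109, SRAS is Y = 2387 + 11P. Setting AD = SRAS gives 2088 = 18P, so P = 116 and Y = 4475 − 7·116 = 3663.
Output 3663 is above potential 3586, so over time expected prices rise and SRAS shifts left until Y returns to 3586.
Long run: Y = 3586 on the AD curve gives 3586 = 4475 − 7P, so P = 127.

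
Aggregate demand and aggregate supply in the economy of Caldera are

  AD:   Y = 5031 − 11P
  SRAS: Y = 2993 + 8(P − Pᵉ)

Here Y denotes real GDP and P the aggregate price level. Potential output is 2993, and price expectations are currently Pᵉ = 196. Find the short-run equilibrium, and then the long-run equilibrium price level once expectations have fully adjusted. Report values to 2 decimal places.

Short run: P = 189.79, Y = 2943.32. Long run: P = 185.27.

Short run: with Pᵉ = 196, SRAS is Y = 1425 + 8P. Setting AD = SRAS gives 3606 = 19P, so P = 189.79 and Y = 5031 − 11P = 2943.32.
Output 2943.32 is below potential 2993, so over time expected prices fall and SRAS shifts right until Y returns to 2993.
Long run: Y = 2993 on the AD curve gives 2993 = 5031 − 11P, so P = 185.27.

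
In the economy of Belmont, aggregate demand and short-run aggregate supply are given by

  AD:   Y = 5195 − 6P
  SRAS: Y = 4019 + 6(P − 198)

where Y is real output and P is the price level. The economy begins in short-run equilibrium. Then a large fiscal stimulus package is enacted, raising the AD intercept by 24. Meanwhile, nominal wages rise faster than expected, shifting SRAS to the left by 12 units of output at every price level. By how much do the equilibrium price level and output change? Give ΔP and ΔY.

After both shocks: AD is Y = 5219 − 6P and SRAS is Y = 2819 + 6P.
Setting them equal: 2400 = 12P, so P = 200.
Y = 5219 − 6·200 = 4019.
Initially P = 197, Y = 4013, so ΔP = +3 and ΔY = +6.

ΔP = +3, ΔY = +6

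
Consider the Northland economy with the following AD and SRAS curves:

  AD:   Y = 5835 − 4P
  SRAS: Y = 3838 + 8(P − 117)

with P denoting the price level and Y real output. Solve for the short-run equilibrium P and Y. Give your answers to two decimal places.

P = 244.42, Y = 4857.33

Write SRAS as Y = 3838 + 8P − 936 = 2902 + 8P.
Set AD = SRAS: 5835 − 4P = 2902 + 8P, so 2933 = 12P and P = 244.42.
Substituting into AD, Y = 5835 − 4P = 4857.33.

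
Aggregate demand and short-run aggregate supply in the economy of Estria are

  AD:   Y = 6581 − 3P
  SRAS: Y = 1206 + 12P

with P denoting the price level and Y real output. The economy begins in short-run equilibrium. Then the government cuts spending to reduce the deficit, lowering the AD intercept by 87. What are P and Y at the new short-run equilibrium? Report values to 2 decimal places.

This is a negative demand shock: AD shifts left.
New AD: Y = 6494 − 3P.
Set AD = SRAS: 6494 − 3P = 1206 + 12P, so 5288 = 15P and P = 352.53.
Substituting into AD, Y = 5436.40.

P = 352.53, Y = 5436.40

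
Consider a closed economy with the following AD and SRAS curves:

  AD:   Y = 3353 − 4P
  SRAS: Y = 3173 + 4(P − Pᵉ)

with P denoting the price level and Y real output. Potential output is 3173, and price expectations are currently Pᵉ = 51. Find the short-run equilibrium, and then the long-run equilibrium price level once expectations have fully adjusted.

Short run: P = 48, Y = 3161. Long run: P = 45.

Short run: with Pᵉ = 51, SRAS is Y = 2969 + 4P. Setting AD = SRAS gives 384 = 8P, so P = 48 and Y = 3353 − 4·48 = 3161.
Output 3161 is below potential 3173, so over time expected prices fall and SRAS shifts right until Y returns to 3173.
Long run: Y = 3173 on the AD curve gives 3173 = 3353 − 4P, so P = 45.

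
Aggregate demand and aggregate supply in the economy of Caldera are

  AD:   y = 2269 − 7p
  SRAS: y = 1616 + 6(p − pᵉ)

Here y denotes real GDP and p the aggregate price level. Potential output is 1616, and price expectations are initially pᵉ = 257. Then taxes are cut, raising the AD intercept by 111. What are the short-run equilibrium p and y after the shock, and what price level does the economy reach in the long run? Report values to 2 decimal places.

AD shifts right: new AD is y = 2380 − 7p. With pᵉ = 257, SRAS is y = 74 + 6p.
Short run: 2380 − 7p = 74 + 6p gives 2306 = 13p, so p = 177.38 and y = 2380 − 7p = 1138.31.
y = 1138.31 is below potential 1616; expectations adjust and SRAS shifts right until y = 1616.
Long run: on the new AD curve, 1616 = 2380 − 7p gives p = 109.14.

Short run: p = 177.38, y = 1138.31. Long run: p = 109.14.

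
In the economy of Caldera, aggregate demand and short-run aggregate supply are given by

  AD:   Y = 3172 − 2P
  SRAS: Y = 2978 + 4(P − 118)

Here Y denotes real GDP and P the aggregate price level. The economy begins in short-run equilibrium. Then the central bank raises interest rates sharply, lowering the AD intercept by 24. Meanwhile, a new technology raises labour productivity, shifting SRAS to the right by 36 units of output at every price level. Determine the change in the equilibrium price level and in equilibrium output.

After both shocks: AD is Y = 3148 − 2P and SRAS is Y = 2542 + 4P.
Setting them equal: 606 = 6P, so P = 101.
Y = 3148 − 2·101 = 2946.
Initially P = 111, Y = 2950, so ΔP = -10 and ΔY = -4.

ΔP = -10, ΔY = -4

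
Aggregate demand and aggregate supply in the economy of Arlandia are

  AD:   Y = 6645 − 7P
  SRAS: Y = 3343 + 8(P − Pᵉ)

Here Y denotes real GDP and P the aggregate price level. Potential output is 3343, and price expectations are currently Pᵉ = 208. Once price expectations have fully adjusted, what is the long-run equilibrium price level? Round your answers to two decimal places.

Short run: with Pᵉ = 208, SRAS is Y = 1679 + 8P. Setting AD = SRAS gives 4966 = 15P, so P = 331.07 and Y = 6645 − 7P = 4327.53.
Output 4327.53 is above potential 3343, so over time expected prices rise and SRAS shifts left until Y returns to 3343.
Long run: Y = 3343 on the AD curve gives 3343 = 6645 − 7P, so P = 471.71.

Long-run P = 471.71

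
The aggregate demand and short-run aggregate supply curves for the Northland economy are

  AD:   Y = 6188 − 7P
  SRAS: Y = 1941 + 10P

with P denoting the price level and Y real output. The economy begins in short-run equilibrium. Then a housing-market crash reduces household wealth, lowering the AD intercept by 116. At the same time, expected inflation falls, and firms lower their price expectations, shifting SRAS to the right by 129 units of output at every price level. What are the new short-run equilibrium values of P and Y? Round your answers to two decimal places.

P = 235.41, Y = 4424.12

After both shocks: AD is Y = 6072 − 7P and SRAS is Y = 2070 + 10P.
Setting them equal: 4002 = 17P, so P = 235.41.
Substituting into AD, Y = 4424.12.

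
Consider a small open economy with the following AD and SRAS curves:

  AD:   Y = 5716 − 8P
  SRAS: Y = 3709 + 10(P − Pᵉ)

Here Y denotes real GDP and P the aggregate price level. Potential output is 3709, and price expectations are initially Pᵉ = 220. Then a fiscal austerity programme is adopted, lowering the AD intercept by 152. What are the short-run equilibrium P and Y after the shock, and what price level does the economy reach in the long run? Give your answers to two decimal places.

Short run: P = 225.28, Y = 3761.78. Long run: P = 231.88.

AD shifts left: new AD is Y = 5564 − 8P. With Pᵉ = 220, SRAS is Y = 1509 + 10P.
Short run: 5564 − 8P = 1509 + 10P gives 4055 = 18P, so P = 225.28 and Y = 5564 − 8P = 3761.78.
Y = 3761.78 is above potential 3709; expectations adjust and SRAS shifts left until Y = 3709.
Long run: on the new AD curve, 3709 = 5564 − 8P gives P = 231.88.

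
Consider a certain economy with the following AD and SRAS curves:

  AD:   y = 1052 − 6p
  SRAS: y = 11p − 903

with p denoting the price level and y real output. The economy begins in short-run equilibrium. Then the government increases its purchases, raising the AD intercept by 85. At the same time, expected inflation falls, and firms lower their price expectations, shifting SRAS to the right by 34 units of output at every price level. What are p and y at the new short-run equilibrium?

After both shocks: AD is y = 1137 − 6p and SRAS is y = 11p − 869.
Setting them equal: 2006 = 17p, so p = 118.
y = 1137 − 6·118 = 429.

p = 118, y = 429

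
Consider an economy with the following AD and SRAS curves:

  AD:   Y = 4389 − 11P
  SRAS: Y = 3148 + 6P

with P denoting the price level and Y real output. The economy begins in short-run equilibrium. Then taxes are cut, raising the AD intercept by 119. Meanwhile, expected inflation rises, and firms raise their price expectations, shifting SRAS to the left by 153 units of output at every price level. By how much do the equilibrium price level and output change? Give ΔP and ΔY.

ΔP = +16, ΔY = -57

After both shocks: AD is Y = 4508 − 11P and SRAS is Y = 2995 + 6P.
Setting them equal: 1513 = 17P, so P = 89.
Y = 4508 − 11·89 = 3529.
Initially P = 73, Y = 3586, so ΔP = +16 and ΔY = -57.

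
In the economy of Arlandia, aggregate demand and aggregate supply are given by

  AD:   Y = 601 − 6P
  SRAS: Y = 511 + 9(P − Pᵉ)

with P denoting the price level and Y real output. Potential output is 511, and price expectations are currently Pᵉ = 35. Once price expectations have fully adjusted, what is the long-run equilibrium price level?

Long-run P = 15

Short run: with Pᵉ = 35, SRAS is Y = 196 + 9P. Setting AD = SRAS gives 405 = 15P, so P = 27 and Y = 601 − 6·27 = 439.
Output 439 is below potential 511, so over time expected prices fall and SRAS shifts right until Y returns to 511.
Long run: Y = 511 on the AD curve gives 511 = 601 − 6P, so P = 15.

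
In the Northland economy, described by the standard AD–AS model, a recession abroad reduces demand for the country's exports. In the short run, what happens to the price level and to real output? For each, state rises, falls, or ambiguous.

Price level: falls; output: falls

This is a negative demand shock: AD shifts left.
Moving along the upward-sloping SRAS curve, P falls and Y falls.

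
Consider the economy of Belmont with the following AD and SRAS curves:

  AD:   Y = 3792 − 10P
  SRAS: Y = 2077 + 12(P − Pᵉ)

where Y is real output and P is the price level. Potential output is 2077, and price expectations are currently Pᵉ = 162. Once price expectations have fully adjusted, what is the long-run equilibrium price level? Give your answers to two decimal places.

Long-run P = 171.50

Short run: with Pᵉ = 162, SRAS is Y = 133 + 12P. Setting AD = SRAS gives 3659 = 22P, so P = 166.32 and Y = 3792 − 10P = 2128.82.
Output 2128.82 is above potential 2077, so over time expected prices rise and SRAS shifts left until Y returns to 2077.
Long run: Y = 2077 on the AD curve gives 2077 = 3792 − 10P, so P = 171.50.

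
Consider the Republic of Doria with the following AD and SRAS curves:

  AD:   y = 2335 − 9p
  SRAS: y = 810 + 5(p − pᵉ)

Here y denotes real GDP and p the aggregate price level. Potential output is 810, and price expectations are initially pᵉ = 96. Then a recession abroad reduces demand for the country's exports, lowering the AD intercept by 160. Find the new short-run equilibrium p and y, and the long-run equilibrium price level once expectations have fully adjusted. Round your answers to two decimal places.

Short run: p = 131.79, y = 988.93. Long run: p = 151.67.

AD shifts left: new AD is y = 2175 − 9p. With pᵉ = 96, SRAS is y = 330 + 5p.
Short run: 2175 − 9p = 330 + 5p gives 1845 = 14p, so p = 131.79 and y = 2175 − 9p = 988.93.
y = 988.93 is above potential 810; expectations adjust and SRAS shifts left until y = 810.
Long run: on the new AD curve, 810 = 2175 − 9p gives p = 151.67.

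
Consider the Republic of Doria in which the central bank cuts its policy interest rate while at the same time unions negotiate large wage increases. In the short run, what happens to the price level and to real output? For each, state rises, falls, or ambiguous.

Price level: rises; output: ambiguous

The first event is a positive demand shock: AD shifts right, which by itself pushes P up and Y up.
The second is an adverse supply shock: SRAS shifts left, which by itself pushes P up and Y down.
Both shocks push P up, so P rises. The two shocks push Y in opposite directions, so the effect on Y is ambiguous.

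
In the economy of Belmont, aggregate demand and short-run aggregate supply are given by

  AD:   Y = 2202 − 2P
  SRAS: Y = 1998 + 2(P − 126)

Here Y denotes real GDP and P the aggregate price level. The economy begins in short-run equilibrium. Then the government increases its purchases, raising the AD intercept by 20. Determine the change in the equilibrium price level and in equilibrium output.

This is a positive demand shock: AD shifts right.
New AD: Y = 2222 − 2P.
SRAS can be written Y = 1746 + 2P.
Set AD = SRAS: 2222 − 2P = 1746 + 2P, so 476 = 4P and P = 119.
Y = 2222 − 2·119 = 1984.
Initially P = 114, Y = 1974, so ΔP = +5 and ΔY = +10.

ΔP = +5, ΔY = +10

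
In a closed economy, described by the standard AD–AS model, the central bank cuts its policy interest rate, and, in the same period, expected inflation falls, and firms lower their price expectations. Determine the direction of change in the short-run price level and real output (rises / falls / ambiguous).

Price level: ambiguous; output: rises

The first event is a positive demand shock: AD shifts right, which by itself pushes P up and Y up.
The second is a favourable supply shock: SRAS shifts right, which by itself pushes P down and Y up.
The two shocks push P in opposite directions, so the effect on P is ambiguous. Both shocks push Y up, so Y rises.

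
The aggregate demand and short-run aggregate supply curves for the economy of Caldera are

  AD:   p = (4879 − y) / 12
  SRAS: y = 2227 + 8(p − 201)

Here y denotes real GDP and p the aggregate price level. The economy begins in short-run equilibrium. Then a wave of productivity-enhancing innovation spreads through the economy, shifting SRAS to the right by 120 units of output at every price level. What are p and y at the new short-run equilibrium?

This is a positive supply shock: SRAS shifts right.
New SRAS: y = 739 + 8p.
Set AD = SRAS: 4879 − 12p = 739 + 8p, so 4140 = 20p and p = 207.
y = 4879 − 12·207 = 2395.

p = 207, y = 2395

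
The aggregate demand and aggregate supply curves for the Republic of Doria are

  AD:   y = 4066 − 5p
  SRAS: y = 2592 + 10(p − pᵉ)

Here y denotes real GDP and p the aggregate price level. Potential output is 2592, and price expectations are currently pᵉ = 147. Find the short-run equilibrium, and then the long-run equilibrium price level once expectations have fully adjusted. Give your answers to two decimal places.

Short run: p = 196.27, y = 3084.67. Long run: p = 294.80.

Short run: with pᵉ = 147, SRAS is y = 1122 + 10p. Setting AD = SRAS gives 2944 = 15p, so p = 196.27 and y = 4066 − 5p = 3084.67.
Output 3084.67 is above potential 2592, so over time expected prices rise and SRAS shifts left until y returns to 2592.
Long run: y = 2592 on the AD curve gives 2592 = 4066 − 5p, so p = 294.80.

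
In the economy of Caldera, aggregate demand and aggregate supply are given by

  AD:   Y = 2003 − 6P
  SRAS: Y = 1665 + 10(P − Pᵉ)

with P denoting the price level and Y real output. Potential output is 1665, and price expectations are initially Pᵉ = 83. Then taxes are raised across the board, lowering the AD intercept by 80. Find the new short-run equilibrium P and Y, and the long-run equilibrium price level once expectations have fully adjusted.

Short run: P = 68, Y = 1515. Long run: P = 43.

AD shifts left: new AD is Y = 1923 − 6P. With Pᵉ = 83, SRAS is Y = 835 + 10P.
Short run: 1923 − 6P = 835 + 10P gives 1088 = 16P, so P = 68 and Y = 1923 − 6·68 = 1515.
Y = 1515 is below potential 1665; expectations adjust and SRAS shifts right until Y = 1665.
Long run: on the new AD curve, 1665 = 1923 − 6P gives P = 43.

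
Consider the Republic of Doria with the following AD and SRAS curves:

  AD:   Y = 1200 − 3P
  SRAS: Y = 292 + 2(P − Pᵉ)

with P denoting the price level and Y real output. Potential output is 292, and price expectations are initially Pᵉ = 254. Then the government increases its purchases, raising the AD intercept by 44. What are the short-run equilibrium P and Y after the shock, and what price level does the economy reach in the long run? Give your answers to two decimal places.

AD shifts right: new AD is Y = 1244 − 3P. With Pᵉ = 254, SRAS is Y = 2P − 216.
Short run: 1244 − 3P = 2P − 216 gives 1460 = 5P, so P = 292.00 and Y = 1244 − 3P = 368.00.
Y = 368.00 is above potential 292; expectations adjust and SRAS shifts left until Y = 292.
Long run: on the new AD curve, 292 = 1244 − 3P gives P = 317.33.

Short run: P = 292.00, Y = 368.00. Long run: P = 317.33.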